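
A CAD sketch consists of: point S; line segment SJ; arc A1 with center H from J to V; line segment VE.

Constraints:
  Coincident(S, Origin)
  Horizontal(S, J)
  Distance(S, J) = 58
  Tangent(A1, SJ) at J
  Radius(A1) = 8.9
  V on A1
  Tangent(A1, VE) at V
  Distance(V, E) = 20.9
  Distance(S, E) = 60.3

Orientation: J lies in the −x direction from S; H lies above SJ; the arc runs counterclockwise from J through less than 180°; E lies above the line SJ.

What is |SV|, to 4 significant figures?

50.19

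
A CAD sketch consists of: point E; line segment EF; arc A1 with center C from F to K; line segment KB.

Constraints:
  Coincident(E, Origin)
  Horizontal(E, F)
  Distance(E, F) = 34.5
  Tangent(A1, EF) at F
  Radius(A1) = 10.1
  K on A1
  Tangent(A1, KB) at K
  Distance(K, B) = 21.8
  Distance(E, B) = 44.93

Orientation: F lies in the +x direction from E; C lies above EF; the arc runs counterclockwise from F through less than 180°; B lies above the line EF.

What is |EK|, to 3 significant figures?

45.6

Checks: |CK| = 10.10 ✓; ∠(CK, KB) = 90.00° ✓; |KB| = 21.80 ✓; |EB| = 44.93 ✓.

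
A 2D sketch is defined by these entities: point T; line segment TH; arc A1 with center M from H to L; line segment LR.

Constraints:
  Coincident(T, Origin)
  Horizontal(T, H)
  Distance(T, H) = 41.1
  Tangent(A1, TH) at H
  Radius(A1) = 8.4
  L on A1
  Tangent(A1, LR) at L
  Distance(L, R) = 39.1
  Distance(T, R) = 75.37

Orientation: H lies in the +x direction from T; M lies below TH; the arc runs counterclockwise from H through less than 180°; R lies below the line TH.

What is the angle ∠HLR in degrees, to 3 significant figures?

113°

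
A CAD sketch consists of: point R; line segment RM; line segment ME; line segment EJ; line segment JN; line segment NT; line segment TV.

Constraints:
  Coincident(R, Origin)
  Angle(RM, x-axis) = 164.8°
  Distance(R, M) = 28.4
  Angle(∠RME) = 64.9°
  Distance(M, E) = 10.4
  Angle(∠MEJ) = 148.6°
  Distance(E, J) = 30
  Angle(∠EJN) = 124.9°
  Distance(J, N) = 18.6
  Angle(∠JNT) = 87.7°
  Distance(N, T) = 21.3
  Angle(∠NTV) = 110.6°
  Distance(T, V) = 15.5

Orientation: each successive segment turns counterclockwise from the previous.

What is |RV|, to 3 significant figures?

5.81

∠JNT = 87.7° gives NT at 98.7° from the x-axis; with |NT| = 21.3, T = (9.44, -2.21). ∠NTV = 110.6° gives TV at 168° from the x-axis; with |TV| = 15.5, V = (-5.72, 0.988). Then |RV| = |V − R| = 5.81.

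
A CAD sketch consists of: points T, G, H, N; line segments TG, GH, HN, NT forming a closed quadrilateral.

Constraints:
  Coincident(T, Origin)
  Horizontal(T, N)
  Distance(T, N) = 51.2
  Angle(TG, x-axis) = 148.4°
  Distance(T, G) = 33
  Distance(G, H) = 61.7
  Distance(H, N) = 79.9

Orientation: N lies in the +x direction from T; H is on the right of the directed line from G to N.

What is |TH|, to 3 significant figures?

46.1

T is at the origin; T and N share the same y with |TN| = 51.2 and N in +x, so N = (51.2, 0). TG runs at 148.4° with |TG| = 33.0, so G = (-28.1, 17.3). H is determined by |GH| = 61.7 and |HN| = 79.9 together: it lies at the intersection of circle(G, 61.7) and circle(N, 79.9). With |GN| = 81.2, the foot of the radical line on GN is 24.7 from G and the perpendicular offset is √(61.7² − 24.7²) = 56.5. Taking the right-of-GN solution: H = (-16.0, -43.2).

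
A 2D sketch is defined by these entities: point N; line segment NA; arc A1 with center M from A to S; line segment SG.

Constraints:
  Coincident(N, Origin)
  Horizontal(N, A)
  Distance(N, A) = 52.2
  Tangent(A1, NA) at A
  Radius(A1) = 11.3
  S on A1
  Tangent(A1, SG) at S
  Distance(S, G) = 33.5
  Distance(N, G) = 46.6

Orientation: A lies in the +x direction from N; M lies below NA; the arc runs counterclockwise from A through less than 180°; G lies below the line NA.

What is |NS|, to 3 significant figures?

42.4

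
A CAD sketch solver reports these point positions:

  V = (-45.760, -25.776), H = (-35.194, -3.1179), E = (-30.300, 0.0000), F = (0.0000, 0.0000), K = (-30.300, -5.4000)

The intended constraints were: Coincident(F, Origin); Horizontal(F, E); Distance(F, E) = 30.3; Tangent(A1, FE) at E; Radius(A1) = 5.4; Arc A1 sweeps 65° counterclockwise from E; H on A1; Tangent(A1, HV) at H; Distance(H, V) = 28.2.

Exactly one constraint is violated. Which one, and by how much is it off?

Distance(H, V) = 28.2 — off by 3.20.

F = (0.00, 0.00) ✓; F.y = 0.00, E.y = 0.00 ✓; |FE| = 30.30 ✓; ∠(KE, EF) = 90.00° ✓; |KE| = 5.400 ✓; bearing(K→H) − bearing(K→E) = 65.00° ✓; |KH| = 5.400 ✓; ∠(KH, HV) = 90.00° ✓; |HV| = 25.00 ✗.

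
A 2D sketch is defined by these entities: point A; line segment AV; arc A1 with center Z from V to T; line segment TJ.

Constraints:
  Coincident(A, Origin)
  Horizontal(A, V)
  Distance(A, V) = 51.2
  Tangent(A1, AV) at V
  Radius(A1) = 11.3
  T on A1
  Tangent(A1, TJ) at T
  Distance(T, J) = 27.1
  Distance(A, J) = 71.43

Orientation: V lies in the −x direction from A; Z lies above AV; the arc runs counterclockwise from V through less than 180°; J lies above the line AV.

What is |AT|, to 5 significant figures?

46.268

Checks: ∠(ZV, VA) = 90.00° ✓; |ZT| = 11.30 ✓; ∠(ZT, TJ) = 90.00° ✓; |TJ| = 27.10 ✓; |AJ| = 71.43 ✓.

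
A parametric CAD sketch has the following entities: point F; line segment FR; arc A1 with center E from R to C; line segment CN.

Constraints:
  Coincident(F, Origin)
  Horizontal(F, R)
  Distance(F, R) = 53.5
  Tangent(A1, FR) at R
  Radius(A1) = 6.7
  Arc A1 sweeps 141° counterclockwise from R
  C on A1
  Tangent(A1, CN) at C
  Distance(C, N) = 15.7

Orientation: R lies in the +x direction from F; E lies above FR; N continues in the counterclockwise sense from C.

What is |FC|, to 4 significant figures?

58.93

Since A1 is tangent to FR there, ER ⟂ FR, so E = R + (0, 6.7) = (53.50, 6.700). On A1, R sits at bearing -90° from E; a 141° counterclockwise sweep puts C at bearing 51°, so C = E + 6.7·(cos 51°, sin 51°) = (57.72, 11.91). Then |FC| = |C − F| = 58.93.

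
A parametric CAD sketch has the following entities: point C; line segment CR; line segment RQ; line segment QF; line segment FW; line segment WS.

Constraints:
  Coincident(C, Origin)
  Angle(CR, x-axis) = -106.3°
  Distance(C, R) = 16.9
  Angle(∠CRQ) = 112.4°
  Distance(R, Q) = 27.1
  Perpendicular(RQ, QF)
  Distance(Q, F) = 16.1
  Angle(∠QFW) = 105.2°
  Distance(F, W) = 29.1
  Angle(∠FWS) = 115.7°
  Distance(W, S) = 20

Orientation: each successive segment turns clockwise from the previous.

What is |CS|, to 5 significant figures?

10.368

∠QFW = 105.2° gives FW at 21.300° from the x-axis; with |FW| = 29.1, W = (-6.2885, 7.4790). ∠FWS = 115.7° gives WS at -43.000° from the x-axis; with |WS| = 20.0, S = (8.3386, -6.1610). Then |CS| = |S − C| = 10.368.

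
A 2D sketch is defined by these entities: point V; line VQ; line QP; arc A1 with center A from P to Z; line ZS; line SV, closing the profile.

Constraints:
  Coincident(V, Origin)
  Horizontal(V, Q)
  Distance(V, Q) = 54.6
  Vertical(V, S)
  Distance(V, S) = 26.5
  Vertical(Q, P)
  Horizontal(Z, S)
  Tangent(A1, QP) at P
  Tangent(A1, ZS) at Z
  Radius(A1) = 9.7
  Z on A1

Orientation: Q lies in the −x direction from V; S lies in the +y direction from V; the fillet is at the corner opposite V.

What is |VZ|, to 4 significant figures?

52.14

V is at the origin; V and Q share the same y with |VQ| = 54.6 and Q on the −x side, so Q = (-54.60, 0.000). VS is vertical with |VS| = 26.5 and S on the +y side, so S = (0.000, 26.50). The virtual corner opposite V is at (-54.60, 26.50). Tangency of A1 to QP means the radius AP is perpendicular to QP and the tangent condition forces AZ to be normal to ZS, with radius 9.7, so the center A sits 9.7 in from both sides at A = (-44.90, 16.80). That places the tangent points at P = (-54.60, 16.80) on QP and Z = (-44.90, 26.50) on ZS. Then |VZ| = |Z − V| = 52.14.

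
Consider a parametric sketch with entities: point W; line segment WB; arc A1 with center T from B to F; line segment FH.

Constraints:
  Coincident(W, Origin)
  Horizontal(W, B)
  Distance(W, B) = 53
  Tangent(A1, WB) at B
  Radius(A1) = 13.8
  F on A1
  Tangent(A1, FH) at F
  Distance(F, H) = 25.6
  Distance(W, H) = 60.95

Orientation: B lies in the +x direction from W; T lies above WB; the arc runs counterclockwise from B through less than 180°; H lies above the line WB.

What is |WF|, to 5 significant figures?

67.007

Checks: W.y = 0.00, B.y = 0.00 ✓; |TF| = 13.80 ✓; ∠(TF, FH) = 90.00° ✓; |FH| = 25.60 ✓; |WH| = 60.95 ✓.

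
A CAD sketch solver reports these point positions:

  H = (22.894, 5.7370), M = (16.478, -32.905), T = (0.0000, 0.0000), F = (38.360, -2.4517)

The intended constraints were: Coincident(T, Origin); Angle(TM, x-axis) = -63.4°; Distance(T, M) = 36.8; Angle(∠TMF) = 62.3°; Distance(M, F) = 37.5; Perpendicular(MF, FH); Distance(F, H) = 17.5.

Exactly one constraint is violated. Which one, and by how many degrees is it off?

Perpendicular(MF, FH) — off by 7.80°.

T = (0.00, 0.00) ✓; TM at -63.40° ✓; |TM| = 36.80 ✓; ∠TMF = 62.30° ✓; |MF| = 37.50 ✓; ∠(MF, FH) = 97.80° ✗; |FH| = 17.50 ✓.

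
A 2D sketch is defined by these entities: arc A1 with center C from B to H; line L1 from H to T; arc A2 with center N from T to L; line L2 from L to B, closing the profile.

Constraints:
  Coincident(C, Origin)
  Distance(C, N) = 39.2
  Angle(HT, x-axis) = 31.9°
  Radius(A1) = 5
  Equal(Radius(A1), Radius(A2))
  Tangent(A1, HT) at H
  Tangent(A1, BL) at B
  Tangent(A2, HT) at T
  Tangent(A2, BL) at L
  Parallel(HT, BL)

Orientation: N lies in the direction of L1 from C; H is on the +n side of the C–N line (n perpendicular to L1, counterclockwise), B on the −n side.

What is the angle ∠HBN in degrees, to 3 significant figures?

82.7°

C is at the origin and N lies 39.2 along u from C, so N = 39.2·u = (33.3, 20.7). Tangency of A1 to both parallel lines with radius 5.0 puts H and B at C ± 5.0·n: H = (-2.64, 4.24), B = (2.64, -4.24). Then cos ∠HBN = BH·BN / (|BH||BN|), giving 82.7°.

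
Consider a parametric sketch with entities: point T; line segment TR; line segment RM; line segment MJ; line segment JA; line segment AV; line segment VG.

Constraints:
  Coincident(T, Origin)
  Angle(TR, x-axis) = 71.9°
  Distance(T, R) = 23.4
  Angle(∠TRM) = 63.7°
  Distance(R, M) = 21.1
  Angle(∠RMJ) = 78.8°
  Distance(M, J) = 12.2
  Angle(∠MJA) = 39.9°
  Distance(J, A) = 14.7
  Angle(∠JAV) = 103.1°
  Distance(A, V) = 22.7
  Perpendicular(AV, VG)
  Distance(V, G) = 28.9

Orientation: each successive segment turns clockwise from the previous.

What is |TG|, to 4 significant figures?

40.56

T is at the origin; TR runs at 71.9° with length 23.4, so R = (7.270, 22.24). ∠TRM = 63.7° gives RM at -44.40° from the x-axis; with |RM| = 21.1, M = (22.35, 7.479). ∠RMJ = 78.8° gives MJ at -145.6° from the x-axis; with |MJ| = 12.2, J = (12.28, 0.5866). ∠MJA = 39.9° gives JA at 74.30° from the x-axis; with |JA| = 14.7, A = (16.26, 14.74). ∠JAV = 103.1° gives AV at -2.600° from the x-axis; with |AV| = 22.7, V = (38.93, 13.71). AV ⟂ VG, so VG runs at -92.60°; with |VG| = 28.9, G = (37.62, -15.16). Then |TG| = |G − T| = 40.56.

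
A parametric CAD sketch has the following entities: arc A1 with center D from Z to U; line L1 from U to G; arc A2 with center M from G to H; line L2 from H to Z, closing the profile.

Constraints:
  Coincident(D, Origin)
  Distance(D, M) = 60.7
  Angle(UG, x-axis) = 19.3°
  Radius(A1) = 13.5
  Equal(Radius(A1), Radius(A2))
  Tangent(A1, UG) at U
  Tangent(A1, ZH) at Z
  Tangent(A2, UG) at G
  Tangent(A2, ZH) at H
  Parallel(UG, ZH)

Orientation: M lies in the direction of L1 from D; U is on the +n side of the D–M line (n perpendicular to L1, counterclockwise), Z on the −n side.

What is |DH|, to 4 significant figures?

62.18

Tangency of A1 to both parallel lines with radius 13.5 puts U and Z at D ± 13.5·n: U = (-4.462, 12.74), Z = (4.462, -12.74). Equal radii place G and H the same way about M: G = M + 13.5·n = (52.83, 32.80), H = M − 13.5·n = (61.75, 7.321). Then |DH| = |H − D| = 62.18.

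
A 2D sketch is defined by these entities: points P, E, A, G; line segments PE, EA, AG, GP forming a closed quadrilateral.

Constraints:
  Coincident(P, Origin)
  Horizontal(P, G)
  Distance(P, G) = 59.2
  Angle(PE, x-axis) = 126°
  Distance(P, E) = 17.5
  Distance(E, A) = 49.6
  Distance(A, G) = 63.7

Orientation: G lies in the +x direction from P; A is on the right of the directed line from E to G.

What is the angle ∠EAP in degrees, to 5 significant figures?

9.4683°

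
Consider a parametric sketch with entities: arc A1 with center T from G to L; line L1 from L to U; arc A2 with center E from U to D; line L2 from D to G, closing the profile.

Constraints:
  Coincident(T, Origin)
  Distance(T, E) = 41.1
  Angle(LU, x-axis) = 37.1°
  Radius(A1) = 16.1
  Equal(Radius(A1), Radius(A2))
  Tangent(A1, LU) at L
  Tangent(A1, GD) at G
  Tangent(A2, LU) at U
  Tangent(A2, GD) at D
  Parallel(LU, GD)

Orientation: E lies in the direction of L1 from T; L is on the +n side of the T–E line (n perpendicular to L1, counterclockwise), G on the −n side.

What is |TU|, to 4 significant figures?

44.14

Tangency of A1 to both parallel lines with radius 16.1 puts L and G at T ± 16.1·n: L = (-9.712, 12.84), G = (9.712, -12.84). Equal radii place U and D the same way about E: U = E + 16.1·n = (23.07, 37.63), D = E − 16.1·n = (42.49, 11.95). Then |TU| = |U − T| = 44.14.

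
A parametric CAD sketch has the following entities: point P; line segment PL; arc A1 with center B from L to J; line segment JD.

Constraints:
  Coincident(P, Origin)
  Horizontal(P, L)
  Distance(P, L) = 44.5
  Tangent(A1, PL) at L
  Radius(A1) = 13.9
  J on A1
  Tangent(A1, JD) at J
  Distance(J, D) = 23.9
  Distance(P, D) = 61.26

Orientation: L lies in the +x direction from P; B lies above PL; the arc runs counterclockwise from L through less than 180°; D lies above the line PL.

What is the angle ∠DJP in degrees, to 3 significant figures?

80.9°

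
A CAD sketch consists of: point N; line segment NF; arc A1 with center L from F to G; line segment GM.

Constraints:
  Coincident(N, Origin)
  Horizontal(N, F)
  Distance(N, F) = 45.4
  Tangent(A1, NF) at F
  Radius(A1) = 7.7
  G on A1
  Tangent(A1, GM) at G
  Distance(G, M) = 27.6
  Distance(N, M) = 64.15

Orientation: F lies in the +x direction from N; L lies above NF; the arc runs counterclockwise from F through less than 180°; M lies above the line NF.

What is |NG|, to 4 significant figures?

53.63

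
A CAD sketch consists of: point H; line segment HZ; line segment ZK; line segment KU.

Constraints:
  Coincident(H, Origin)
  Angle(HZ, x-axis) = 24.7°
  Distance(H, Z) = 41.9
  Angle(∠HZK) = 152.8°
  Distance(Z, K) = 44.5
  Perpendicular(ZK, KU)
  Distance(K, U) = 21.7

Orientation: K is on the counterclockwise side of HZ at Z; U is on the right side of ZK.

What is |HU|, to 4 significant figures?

91.40

∠HZK = 152.8°, so ZK runs at 24.7° + (180° − 152.8°) = 51.90° from the x-axis; with |ZK| = 44.5, K = Z + 44.5·(cos 51.90°, sin 51.90°) = (65.52, 52.53). The perpendicularity gives KU at right angles to ZK; with |KU| = 21.7 on the right of ZK, U = K + 21.7·(0.7869, -0.6170) = (82.60, 39.14). Then |HU| = |U − H| = 91.40.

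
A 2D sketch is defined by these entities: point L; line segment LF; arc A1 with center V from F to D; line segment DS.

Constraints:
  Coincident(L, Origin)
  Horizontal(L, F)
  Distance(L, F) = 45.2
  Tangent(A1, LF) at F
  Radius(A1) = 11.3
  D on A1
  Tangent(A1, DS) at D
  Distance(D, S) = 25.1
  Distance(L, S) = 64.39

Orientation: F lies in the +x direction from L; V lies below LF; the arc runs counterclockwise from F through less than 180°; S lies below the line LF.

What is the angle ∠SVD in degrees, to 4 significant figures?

65.76°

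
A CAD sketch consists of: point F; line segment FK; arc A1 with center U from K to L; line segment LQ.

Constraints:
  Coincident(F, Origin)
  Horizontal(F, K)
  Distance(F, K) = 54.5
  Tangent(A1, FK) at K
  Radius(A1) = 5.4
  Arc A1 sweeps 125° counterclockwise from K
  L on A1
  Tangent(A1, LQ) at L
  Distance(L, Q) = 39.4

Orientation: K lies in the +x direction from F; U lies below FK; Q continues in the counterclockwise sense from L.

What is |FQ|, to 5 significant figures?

83.331

F is at the origin; FK is horizontal with |FK| = 54.5 and K on the +x side, so K = (54.500, 0.0000). Tangency of A1 to FK means the radius UK is perpendicular to FK, so U = K + (0, -5.4) = (54.500, -5.4000). On A1, K sits at bearing 90° from U; a 125° counterclockwise sweep puts L at bearing 215°, so L = U + 5.4·(cos 215°, sin 215°) = (50.077, -8.4973). Tangency of A1 to LQ means the radius UL is perpendicular to LQ, so LQ runs along (−sin 215°, cos 215°); with |LQ| = 39.4, Q = (72.675, -40.772). Then |FQ| = |Q − F| = 83.331.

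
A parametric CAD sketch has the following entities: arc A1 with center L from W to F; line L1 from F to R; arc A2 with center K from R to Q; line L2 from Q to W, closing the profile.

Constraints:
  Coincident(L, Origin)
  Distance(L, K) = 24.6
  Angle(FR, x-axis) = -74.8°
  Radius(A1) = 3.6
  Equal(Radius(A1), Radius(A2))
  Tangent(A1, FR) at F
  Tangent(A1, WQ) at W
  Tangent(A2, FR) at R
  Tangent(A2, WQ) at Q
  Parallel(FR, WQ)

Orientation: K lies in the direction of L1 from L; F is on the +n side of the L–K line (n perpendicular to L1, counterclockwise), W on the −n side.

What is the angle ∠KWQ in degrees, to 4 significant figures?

8.326°

The slot axis is L1's direction at -74.8°, so u = (cos -74.8°, sin -74.8°) = (0.2622, -0.9650) and n = (−sin -74.8°, cos -74.8°) = (0.9650, 0.2622). L is at the origin and K lies 24.6 along u from L, so K = 24.6·u = (6.450, -23.74). Tangency of A1 to both parallel lines with radius 3.6 puts F and W at L ± 3.6·n: F = (3.474, 0.9439), W = (-3.474, -0.9439). Equal radii place R and Q the same way about K: R = K + 3.6·n = (9.924, -22.80), Q = K − 3.6·n = (2.976, -24.68). Then cos ∠KWQ = WK·WQ / (|WK||WQ|), giving 8.326°.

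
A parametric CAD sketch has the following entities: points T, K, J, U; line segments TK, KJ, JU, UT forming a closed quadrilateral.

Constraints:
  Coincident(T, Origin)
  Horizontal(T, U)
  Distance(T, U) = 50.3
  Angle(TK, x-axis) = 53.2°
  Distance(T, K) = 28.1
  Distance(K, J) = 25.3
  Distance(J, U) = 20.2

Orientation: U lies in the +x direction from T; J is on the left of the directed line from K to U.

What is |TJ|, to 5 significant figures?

45.623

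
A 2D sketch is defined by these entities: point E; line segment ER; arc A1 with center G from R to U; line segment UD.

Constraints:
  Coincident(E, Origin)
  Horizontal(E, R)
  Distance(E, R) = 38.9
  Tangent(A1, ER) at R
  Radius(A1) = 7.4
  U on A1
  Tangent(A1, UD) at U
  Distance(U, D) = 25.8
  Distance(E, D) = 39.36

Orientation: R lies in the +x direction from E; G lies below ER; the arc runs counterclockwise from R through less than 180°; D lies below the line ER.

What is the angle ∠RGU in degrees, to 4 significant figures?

74.88°

Checks: |ER| = 38.90 ✓; |GU| = 7.400 ✓; ∠(GU, UD) = 90.00° ✓; |UD| = 25.80 ✓; |ED| = 39.36 ✓.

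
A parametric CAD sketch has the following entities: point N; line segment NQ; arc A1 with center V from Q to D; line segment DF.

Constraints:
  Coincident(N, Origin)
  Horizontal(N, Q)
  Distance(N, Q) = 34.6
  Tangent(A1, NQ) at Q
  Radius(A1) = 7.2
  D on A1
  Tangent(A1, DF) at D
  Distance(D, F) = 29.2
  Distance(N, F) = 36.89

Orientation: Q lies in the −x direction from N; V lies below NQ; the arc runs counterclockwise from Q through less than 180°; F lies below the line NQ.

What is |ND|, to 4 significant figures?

41.40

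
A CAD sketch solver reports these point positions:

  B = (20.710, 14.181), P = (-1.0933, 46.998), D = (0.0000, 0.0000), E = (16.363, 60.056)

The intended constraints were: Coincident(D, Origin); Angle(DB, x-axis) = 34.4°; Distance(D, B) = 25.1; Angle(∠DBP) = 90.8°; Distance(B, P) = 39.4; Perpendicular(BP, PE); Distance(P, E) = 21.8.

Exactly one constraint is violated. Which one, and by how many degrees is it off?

Perpendicular(BP, PE) — off by 3.20°.

D = (0.00, 0.00) ✓; DB at 34.40° ✓; |DB| = 25.10 ✓; ∠DBP = 90.80° ✓; |BP| = 39.40 ✓; ∠(BP, PE) = 86.80° ✗; |PE| = 21.80 ✓.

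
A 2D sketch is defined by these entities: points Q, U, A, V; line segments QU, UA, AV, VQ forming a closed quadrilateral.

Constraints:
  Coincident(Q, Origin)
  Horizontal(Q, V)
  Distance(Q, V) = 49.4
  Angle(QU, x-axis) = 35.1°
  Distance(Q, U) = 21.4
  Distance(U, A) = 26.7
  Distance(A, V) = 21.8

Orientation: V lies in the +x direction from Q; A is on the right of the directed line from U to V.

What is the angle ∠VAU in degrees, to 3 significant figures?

89.0°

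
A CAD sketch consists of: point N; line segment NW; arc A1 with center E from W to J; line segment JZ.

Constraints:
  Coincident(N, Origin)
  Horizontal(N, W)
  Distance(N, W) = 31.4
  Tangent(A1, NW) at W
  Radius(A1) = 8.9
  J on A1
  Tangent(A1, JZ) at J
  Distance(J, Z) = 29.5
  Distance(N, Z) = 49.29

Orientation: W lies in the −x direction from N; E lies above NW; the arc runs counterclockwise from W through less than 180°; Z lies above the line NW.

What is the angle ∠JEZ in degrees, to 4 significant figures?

73.21°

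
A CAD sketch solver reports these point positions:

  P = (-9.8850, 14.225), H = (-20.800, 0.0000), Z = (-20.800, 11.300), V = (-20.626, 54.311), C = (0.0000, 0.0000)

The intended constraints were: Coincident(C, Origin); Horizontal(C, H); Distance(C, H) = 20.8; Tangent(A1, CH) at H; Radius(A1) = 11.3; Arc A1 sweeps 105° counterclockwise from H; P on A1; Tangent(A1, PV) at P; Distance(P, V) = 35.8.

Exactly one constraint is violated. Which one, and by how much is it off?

Distance(P, V) = 35.8 — off by 5.70.

C = (0.00, 0.00) ✓; C.y = 0.00, H.y = 0.00 ✓; |CH| = 20.80 ✓; ∠(ZH, HC) = 90.00° ✓; |ZH| = 11.30 ✓; bearing(Z→P) − bearing(Z→H) = 105.0° ✓; |ZP| = 11.30 ✓; ∠(ZP, PV) = 90.00° ✓; |PV| = 41.50 ✗.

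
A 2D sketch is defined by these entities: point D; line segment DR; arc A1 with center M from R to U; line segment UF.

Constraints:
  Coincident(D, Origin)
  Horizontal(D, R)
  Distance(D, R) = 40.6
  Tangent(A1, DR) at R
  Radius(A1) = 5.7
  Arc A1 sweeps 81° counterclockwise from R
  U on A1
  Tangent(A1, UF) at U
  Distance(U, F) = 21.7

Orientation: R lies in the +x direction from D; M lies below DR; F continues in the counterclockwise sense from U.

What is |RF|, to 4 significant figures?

27.75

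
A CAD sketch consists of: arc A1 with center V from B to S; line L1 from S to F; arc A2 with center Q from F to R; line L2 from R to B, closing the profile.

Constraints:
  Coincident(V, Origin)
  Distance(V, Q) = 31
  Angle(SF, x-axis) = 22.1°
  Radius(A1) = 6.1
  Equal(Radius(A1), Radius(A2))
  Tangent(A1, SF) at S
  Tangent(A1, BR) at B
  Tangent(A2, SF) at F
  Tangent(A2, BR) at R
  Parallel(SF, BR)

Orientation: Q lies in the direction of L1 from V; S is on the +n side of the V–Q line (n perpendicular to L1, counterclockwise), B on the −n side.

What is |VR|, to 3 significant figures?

31.6

Tangency of A1 to both parallel lines with radius 6.1 puts S and B at V ± 6.1·n: S = (-2.29, 5.65), B = (2.29, -5.65). Equal radii place F and R the same way about Q: F = Q + 6.1·n = (26.4, 17.3), R = Q − 6.1·n = (31.0, 6.01). Then |VR| = |R − V| = 31.6.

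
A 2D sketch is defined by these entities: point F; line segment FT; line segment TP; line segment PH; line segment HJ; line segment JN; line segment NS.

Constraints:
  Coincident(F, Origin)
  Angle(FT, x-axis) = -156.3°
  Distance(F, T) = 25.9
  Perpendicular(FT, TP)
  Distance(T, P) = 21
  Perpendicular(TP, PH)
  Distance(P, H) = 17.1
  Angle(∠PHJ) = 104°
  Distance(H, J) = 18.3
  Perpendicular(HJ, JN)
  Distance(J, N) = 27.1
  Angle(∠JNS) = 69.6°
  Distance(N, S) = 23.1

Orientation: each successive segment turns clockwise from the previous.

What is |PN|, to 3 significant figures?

24.8

F is at the origin; FT runs at -156.3° with length 25.9, so T = (-23.7, -10.4). FT ⟂ TP, so TP runs at 114°; with |TP| = 21.0, P = (-32.2, 8.82). The perpendicularity gives PH at right angles to TP, so PH runs at 23.7°; with |PH| = 17.1, H = (-16.5, 15.7). ∠PHJ = 104.0° gives HJ at -52.3° from the x-axis; with |HJ| = 18.3, J = (-5.31, 1.21). HJ is perpendicular to JN, so JN runs at -142°; with |JN| = 27.1, N = (-26.7, -15.4). Then |PN| = |N − P| = 24.8.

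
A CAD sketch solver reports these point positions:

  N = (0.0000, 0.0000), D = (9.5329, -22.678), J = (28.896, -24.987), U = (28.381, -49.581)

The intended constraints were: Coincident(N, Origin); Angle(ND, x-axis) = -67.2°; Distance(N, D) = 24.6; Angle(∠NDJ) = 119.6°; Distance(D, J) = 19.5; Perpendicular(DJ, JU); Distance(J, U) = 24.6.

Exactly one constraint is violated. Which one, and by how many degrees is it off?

Perpendicular(DJ, JU) — off by 5.60°.

N = (0.00, 0.00) ✓; ND at -67.20° ✓; |ND| = 24.60 ✓; ∠NDJ = 119.6° ✓; |DJ| = 19.50 ✓; ∠(DJ, JU) = 84.40° ✗; |JU| = 24.60 ✓.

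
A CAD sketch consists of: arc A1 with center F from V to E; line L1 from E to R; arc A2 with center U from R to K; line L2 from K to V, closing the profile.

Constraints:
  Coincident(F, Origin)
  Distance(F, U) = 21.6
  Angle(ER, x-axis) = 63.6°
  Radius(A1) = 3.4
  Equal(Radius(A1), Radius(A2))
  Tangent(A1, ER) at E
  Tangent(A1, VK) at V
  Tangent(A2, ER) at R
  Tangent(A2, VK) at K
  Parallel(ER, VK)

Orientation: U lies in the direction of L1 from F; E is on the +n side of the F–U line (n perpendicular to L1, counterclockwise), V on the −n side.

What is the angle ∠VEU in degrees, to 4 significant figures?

81.05°

F is at the origin and U lies 21.6 along u from F, so U = 21.6·u = (9.604, 19.35). Tangency of A1 to both parallel lines with radius 3.4 puts E and V at F ± 3.4·n: E = (-3.045, 1.512), V = (3.045, -1.512). Then cos ∠VEU = EV·EU / (|EV||EU|), giving 81.05°.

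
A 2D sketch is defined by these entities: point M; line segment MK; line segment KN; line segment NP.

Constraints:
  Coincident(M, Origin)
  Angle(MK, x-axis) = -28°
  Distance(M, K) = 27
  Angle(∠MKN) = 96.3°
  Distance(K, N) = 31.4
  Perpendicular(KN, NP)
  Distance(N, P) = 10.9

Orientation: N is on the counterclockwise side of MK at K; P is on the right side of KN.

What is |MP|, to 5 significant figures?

51.038

M is at the origin; MK runs at -28.0° with length 27.0, so K = 27.0·(cos -28.0°, sin -28.0°) = (23.840, -12.676). ∠MKN = 96.3°, so KN runs at -28.0° + (180° − 96.3°) = 55.700° from the x-axis; with |KN| = 31.4, N = K + 31.4·(cos 55.700°, sin 55.700°) = (41.534, 13.264). KN ⟂ NP; with |NP| = 10.9 on the right of KN, P = N + 10.9·(0.82610, -0.56353) = (50.539, 7.1213). Then |MP| = |P − M| = 51.038.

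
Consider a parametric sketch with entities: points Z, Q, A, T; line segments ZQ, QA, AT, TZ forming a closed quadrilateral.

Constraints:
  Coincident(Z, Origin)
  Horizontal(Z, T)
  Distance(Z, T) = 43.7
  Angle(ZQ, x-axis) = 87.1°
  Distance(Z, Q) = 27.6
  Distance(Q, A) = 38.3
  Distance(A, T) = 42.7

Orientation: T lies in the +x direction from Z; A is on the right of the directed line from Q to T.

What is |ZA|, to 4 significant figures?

10.98

Checks: ZQ at 87.10° ✓; |QA| = 38.30 ✓; |AT| = 42.70 ✓.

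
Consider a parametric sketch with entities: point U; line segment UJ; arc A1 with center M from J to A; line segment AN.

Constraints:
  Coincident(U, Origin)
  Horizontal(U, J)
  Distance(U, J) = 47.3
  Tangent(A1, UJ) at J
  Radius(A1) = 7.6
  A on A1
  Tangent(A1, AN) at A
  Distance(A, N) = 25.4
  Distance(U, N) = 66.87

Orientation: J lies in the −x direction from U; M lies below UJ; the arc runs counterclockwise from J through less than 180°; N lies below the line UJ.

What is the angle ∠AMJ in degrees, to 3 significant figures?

80.3°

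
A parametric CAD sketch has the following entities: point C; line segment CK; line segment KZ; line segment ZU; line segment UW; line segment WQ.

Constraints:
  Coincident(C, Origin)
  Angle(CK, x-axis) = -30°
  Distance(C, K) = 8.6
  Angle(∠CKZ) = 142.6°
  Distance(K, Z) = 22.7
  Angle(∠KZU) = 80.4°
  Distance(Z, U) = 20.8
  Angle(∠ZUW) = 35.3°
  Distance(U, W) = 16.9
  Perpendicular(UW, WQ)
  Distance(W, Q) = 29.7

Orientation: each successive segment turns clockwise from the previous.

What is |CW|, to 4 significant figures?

18.73

C is at the origin; CK runs at -30.0° with length 8.6, so K = (7.448, -4.300). ∠CKZ = 142.6° gives KZ at -67.40° from the x-axis; with |KZ| = 22.7, Z = (16.17, -25.26). ∠KZU = 80.4° gives ZU at -167.0° from the x-axis; with |ZU| = 20.8, U = (-4.096, -29.94). ∠ZUW = 35.3° gives UW at 48.30° from the x-axis; with |UW| = 16.9, W = (7.147, -17.32). Then |CW| = |W − C| = 18.73.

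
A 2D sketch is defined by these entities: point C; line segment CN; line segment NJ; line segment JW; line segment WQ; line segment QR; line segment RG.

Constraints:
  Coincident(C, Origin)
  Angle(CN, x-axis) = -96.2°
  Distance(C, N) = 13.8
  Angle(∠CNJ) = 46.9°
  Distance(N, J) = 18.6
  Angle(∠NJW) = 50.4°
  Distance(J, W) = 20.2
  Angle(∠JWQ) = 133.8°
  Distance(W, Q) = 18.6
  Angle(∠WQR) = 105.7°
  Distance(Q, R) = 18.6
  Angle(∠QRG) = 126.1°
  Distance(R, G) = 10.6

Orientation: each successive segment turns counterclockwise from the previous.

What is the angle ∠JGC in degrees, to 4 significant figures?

24.24°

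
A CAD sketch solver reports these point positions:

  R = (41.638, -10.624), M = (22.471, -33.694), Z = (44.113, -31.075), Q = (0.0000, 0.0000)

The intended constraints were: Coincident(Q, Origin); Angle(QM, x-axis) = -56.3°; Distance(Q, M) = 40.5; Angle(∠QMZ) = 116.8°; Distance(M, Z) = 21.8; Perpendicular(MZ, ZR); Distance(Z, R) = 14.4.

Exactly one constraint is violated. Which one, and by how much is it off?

Distance(Z, R) = 14.4 — off by 6.20.

Q = (0.00, 0.00) ✓; QM at -56.30° ✓; |QM| = 40.50 ✓; ∠QMZ = 116.8° ✓; |MZ| = 21.80 ✓; ∠(MZ, ZR) = 90.00° ✓; |ZR| = 20.60 ✗.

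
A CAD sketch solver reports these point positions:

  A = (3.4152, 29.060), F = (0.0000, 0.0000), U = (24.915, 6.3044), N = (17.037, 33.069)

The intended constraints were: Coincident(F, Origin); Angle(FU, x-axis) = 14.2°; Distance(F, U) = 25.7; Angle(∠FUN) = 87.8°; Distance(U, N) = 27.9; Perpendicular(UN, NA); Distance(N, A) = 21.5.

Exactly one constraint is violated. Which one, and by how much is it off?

Distance(N, A) = 21.5 — off by 7.30.

F = (0.00, 0.00) ✓; FU at 14.20° ✓; |FU| = 25.70 ✓; ∠FUN = 87.80° ✓; |UN| = 27.90 ✓; ∠(UN, NA) = 90.00° ✓; |NA| = 14.20 ✗.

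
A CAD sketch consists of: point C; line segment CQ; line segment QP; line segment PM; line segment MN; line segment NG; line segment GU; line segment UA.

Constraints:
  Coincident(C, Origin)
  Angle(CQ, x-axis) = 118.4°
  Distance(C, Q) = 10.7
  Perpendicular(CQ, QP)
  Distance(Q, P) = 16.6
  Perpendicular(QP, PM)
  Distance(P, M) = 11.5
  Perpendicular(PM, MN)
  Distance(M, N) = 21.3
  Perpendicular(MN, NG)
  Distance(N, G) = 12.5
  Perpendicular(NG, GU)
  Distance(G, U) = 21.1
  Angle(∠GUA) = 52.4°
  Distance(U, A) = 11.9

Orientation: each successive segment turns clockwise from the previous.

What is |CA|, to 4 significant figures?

9.417

C is at the origin; CQ runs at 118.4° with length 10.7, so Q = (-5.089, 9.412). CQ is perpendicular to QP, so QP runs at 28.40°; with |QP| = 16.6, P = (9.513, 17.31). The perpendicularity gives PM at right angles to QP, so PM runs at -61.60°; with |PM| = 11.5, M = (14.98, 7.192). PM ⟂ MN, so MN runs at -151.6°; with |MN| = 21.3, N = (-3.754, -2.939). The perpendicularity gives NG at right angles to MN, so NG runs at 118.4°; with |NG| = 12.5, G = (-9.699, 8.056). NG ⟂ GU, so GU runs at 28.40°; with |GU| = 21.1, U = (8.861, 18.09). ∠GUA = 52.4° gives UA at -99.20° from the x-axis; with |UA| = 11.9, A = (6.959, 6.345). Then |CA| = |A − C| = 9.417.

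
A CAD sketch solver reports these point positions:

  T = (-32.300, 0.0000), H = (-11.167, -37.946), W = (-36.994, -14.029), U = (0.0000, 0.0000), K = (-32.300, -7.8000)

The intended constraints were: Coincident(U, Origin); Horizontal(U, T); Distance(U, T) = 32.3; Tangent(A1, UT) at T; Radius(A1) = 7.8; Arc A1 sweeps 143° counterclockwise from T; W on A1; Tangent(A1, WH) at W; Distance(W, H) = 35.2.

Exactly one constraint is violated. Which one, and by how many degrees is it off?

Tangent(A1, WH) at W — off by 5.80°.

U = (0.00, 0.00) ✓; U.y = 0.00, T.y = 0.00 ✓; |UT| = 32.30 ✓; ∠(KT, TU) = 90.00° ✓; |KT| = 7.800 ✓; bearing(K→W) − bearing(K→T) = 143.0° ✓; |KW| = 7.800 ✓; ∠(KW, WH) = 95.80° ✗; |WH| = 35.20 ✓.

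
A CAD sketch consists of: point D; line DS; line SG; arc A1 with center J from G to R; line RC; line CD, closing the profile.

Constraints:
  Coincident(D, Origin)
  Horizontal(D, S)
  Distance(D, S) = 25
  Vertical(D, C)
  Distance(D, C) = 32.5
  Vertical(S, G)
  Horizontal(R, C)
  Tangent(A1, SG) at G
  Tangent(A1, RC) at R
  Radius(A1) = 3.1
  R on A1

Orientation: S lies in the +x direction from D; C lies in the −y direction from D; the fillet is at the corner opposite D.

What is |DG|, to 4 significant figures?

38.59

D is at the origin; D and S share the same y with |DS| = 25.0 and S on the +x side, so S = (25.00, 0.000). D and C share the same x with |DC| = 32.5 and C on the −y side, so C = (0.000, -32.50). The virtual corner opposite D is at (25.00, -32.50). A1 meets SG tangentially, so JG is at right angles to SG and tangency of A1 to RC means the radius JR is perpendicular to RC, with radius 3.1, so the center J sits 3.1 in from both sides at J = (21.90, -29.40). That places the tangent points at G = (25.00, -29.40) on SG and R = (21.90, -32.50) on RC. Then |DG| = |G − D| = 38.59.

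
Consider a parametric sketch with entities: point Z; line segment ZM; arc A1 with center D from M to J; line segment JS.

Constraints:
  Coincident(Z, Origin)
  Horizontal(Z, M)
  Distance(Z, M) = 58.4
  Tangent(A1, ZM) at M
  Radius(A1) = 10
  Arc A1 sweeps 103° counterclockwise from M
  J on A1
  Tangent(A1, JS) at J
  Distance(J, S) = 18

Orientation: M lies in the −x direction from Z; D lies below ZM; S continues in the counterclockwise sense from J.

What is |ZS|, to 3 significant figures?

70.7

Z is at the origin; Z and M share the same y with |ZM| = 58.4 and M on the −x side, so M = (-58.4, 0.00). Tangency of A1 to ZM means the radius DM is perpendicular to ZM, so D = M + (0, -10) = (-58.4, -10.0). On A1, M sits at bearing 90° from D; a 103° counterclockwise sweep puts J at bearing 193°, so J = D + 10.0·(cos 193°, sin 193°) = (-68.1, -12.2). Tangency of A1 to JS means the radius DJ is perpendicular to JS, so JS runs along (−sin 193°, cos 193°); with |JS| = 18.0, S = (-64.1, -29.8). Then |ZS| = |S − Z| = 70.7.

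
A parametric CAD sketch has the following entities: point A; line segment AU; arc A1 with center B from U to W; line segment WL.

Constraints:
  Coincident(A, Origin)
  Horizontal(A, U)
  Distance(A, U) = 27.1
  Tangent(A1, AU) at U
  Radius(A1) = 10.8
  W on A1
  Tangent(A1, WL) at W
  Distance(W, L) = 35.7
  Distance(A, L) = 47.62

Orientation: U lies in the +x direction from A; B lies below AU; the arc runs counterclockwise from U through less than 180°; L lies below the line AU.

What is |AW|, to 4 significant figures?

19.15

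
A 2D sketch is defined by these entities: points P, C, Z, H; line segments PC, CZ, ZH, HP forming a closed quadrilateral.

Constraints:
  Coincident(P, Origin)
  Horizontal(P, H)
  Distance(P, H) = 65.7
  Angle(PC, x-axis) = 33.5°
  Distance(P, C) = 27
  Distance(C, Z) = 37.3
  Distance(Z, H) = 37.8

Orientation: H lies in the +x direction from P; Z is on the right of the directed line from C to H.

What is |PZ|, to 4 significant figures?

39.74

P is at the origin; P and H share the same y with |PH| = 65.7 and H in +x, so H = (65.7, 0). PC runs at 33.5° with |PC| = 27.0, so C = (22.51, 14.90). Z is determined by |CZ| = 37.3 and |ZH| = 37.8 together: it lies at the intersection of circle(C, 37.3) and circle(H, 37.8). With |CH| = 45.68, the foot of the radical line on CH is 22.43 from C and the perpendicular offset is √(37.3² − 22.43²) = 29.80. Taking the right-of-CH solution: Z = (34.00, -20.59).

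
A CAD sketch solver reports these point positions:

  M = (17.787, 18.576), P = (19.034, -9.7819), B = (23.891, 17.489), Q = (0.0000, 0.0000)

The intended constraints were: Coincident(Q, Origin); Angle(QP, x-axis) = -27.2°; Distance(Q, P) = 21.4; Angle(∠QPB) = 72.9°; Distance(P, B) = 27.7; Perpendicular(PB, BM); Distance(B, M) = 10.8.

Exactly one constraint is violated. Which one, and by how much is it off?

Distance(B, M) = 10.8 — off by 4.60.

Q = (0.00, 0.00) ✓; QP at -27.20° ✓; |QP| = 21.40 ✓; ∠QPB = 72.90° ✓; |PB| = 27.70 ✓; ∠(PB, BM) = 90.00° ✓; |BM| = 6.200 ✗.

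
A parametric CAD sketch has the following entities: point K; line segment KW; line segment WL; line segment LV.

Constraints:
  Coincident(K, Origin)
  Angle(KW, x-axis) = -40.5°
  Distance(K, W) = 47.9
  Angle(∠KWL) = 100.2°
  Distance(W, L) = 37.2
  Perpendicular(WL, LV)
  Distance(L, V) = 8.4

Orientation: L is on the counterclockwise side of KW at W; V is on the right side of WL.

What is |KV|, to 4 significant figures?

71.92

∠KWL = 100.2°, so WL runs at -40.5° + (180° − 100.2°) = 39.30° from the x-axis; with |WL| = 37.2, L = W + 37.2·(cos 39.30°, sin 39.30°) = (65.21, -7.547). WL ⟂ LV; with |LV| = 8.4 on the right of WL, V = L + 8.4·(0.6334, -0.7738) = (70.53, -14.05). Then |KV| = |V − K| = 71.92.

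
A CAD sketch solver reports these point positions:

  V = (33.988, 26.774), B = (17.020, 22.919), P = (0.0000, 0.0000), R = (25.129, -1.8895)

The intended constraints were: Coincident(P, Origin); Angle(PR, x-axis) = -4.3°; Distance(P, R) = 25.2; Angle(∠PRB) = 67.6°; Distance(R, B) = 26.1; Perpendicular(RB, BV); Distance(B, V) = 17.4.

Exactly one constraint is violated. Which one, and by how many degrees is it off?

Perpendicular(RB, BV) — off by 5.30°.

P = (0.00, 0.00) ✓; PR at -4.300° ✓; |PR| = 25.20 ✓; ∠PRB = 67.60° ✓; |RB| = 26.10 ✓; ∠(RB, BV) = 95.30° ✗; |BV| = 17.40 ✓.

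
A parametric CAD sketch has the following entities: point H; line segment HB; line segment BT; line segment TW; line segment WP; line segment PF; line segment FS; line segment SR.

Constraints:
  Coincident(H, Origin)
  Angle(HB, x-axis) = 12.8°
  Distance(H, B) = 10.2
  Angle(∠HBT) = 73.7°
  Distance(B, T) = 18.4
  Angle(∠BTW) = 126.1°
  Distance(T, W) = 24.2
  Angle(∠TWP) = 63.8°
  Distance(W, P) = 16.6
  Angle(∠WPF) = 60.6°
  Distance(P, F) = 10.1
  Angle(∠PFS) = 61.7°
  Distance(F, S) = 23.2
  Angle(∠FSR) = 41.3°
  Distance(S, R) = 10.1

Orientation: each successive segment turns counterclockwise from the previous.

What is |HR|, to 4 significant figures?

29.44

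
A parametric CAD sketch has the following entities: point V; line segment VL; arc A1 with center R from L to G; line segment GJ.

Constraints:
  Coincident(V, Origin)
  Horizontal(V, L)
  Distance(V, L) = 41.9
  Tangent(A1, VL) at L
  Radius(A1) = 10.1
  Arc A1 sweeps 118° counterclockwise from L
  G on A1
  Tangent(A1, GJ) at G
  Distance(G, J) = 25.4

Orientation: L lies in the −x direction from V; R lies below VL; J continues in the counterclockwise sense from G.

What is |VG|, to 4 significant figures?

52.94

Tangency of A1 to VL means the radius RL is perpendicular to VL, so R = L + (0, -10.1) = (-41.90, -10.10). On A1, L sits at bearing 90° from R; a 118° counterclockwise sweep puts G at bearing 208°, so G = R + 10.1·(cos 208°, sin 208°) = (-50.82, -14.84). Then |VG| = |G − V| = 52.94.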